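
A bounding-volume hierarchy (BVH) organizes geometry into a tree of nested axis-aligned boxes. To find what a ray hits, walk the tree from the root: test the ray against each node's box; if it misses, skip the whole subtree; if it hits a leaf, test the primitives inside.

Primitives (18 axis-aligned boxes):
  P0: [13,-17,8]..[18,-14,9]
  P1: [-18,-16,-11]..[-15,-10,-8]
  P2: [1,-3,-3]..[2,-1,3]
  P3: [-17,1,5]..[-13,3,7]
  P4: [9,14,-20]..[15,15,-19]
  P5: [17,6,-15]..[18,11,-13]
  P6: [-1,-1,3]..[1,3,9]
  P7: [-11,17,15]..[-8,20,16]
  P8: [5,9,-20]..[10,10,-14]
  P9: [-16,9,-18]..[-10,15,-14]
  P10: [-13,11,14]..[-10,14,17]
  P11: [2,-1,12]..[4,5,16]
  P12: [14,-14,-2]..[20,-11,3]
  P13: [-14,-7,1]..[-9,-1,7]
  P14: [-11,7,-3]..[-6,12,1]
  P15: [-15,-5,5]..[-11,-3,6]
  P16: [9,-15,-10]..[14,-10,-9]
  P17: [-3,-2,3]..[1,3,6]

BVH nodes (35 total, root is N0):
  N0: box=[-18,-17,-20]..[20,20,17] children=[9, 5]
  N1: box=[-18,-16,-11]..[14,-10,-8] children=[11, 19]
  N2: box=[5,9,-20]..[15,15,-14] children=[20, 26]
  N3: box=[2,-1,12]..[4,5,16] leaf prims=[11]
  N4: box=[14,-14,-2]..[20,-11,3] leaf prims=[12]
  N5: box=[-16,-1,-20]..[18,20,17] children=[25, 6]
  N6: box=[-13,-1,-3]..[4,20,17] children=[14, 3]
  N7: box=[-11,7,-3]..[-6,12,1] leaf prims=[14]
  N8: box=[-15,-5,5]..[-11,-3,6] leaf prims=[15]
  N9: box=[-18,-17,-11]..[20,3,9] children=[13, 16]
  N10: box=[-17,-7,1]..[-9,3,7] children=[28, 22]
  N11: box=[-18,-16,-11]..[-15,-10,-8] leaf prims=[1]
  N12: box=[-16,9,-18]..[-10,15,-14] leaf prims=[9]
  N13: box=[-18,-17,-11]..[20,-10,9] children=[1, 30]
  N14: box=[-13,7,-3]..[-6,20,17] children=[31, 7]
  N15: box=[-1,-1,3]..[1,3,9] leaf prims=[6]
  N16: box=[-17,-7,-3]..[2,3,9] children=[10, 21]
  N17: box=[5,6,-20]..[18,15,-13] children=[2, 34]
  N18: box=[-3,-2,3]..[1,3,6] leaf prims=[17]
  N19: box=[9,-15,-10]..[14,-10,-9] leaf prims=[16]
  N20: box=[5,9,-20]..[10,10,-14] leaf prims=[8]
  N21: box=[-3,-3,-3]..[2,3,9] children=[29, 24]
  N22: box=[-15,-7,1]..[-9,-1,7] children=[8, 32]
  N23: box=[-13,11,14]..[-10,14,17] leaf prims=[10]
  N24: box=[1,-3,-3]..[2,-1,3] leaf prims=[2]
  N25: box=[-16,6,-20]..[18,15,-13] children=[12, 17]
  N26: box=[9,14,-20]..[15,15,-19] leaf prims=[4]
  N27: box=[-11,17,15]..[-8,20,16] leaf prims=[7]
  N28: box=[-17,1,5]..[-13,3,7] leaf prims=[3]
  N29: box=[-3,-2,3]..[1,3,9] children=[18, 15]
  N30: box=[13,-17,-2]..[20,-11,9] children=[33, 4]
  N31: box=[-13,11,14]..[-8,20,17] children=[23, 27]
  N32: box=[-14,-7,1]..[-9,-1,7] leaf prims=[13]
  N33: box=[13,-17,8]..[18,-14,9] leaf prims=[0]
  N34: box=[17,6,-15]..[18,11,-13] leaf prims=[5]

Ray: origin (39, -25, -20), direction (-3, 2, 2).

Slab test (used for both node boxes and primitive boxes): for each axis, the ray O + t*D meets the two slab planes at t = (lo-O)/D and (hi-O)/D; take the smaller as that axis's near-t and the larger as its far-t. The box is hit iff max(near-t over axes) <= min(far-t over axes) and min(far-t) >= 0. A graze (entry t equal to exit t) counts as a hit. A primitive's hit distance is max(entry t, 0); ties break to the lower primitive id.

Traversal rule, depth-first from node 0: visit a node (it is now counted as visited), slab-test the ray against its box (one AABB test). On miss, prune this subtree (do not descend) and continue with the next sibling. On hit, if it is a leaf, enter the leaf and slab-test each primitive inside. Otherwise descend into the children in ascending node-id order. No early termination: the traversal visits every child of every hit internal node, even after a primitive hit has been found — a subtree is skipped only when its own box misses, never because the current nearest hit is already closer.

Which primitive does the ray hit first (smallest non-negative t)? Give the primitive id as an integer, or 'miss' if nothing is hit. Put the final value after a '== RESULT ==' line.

Trace the traversal:
N0 x:[19/3,19] y:[4,45/2] z:[0,37/2] -> hit [19/3,37/2], descend [5, 9]
  N5 x:[7,55/3] y:[12,45/2] z:[0,37/2] -> hit [12,55/3], descend [6, 25]
    N6 x:[35/3,52/3] y:[12,45/2] z:[17/2,37/2] -> hit [12,52/3], descend [3, 14]
      N3 x:[35/3,37/3] y:[12,15] z:[16,18] -> miss, prune
      N14 x:[15,52/3] y:[16,45/2] z:[17/2,37/2] -> hit [16,52/3], descend [7, 31]
        N7 x:[15,50/3] y:[16,37/2] z:[17/2,21/2] -> miss, prune
        N31 x:[47/3,52/3] y:[18,45/2] z:[17,37/2] -> miss, prune
    N25 x:[7,55/3] y:[31/2,20] z:[0,7/2] -> miss, prune
  N9 x:[19/3,19] y:[4,14] z:[9/2,29/2] -> hit [19/3,14], descend [13, 16]
    N13 x:[19/3,19] y:[4,15/2] z:[9/2,29/2] -> hit [19/3,15/2], descend [1, 30]
      N1 x:[25/3,19] y:[9/2,15/2] z:[9/2,6] -> miss, prune
      N30 x:[19/3,26/3] y:[4,7] z:[9,29/2] -> miss, prune
    N16 x:[37/3,56/3] y:[9,14] z:[17/2,29/2] -> hit [37/3,14], descend [10, 21]
      N10 x:[16,56/3] y:[9,14] z:[21/2,27/2] -> miss, prune
      N21 x:[37/3,14] y:[11,14] z:[17/2,29/2] -> hit [37/3,14], descend [24, 29]
        N24 x:[37/3,38/3] y:[11,12] z:[17/2,23/2] -> miss, prune
        N29 x:[38/3,14] y:[23/2,14] z:[23/2,29/2] -> hit [38/3,14], descend [15, 18]
          N15 x:[38/3,40/3] y:[12,14] z:[23/2,29/2] -> hit [38/3,40/3] leaf, test {P6@t=38/3}
          N18 x:[38/3,14] y:[23/2,14] z:[23/2,13] -> hit [38/3,13] leaf, test {P17@t=38/3}

19 AABB tests over nodes [0, 5, 6, 3, 14, 7, 31, 25, 9, 13, 1, 30, 16, 10, 21, 24, 29, 15, 18]; 2 leaves entered; closest P6.

== RESULT ==
6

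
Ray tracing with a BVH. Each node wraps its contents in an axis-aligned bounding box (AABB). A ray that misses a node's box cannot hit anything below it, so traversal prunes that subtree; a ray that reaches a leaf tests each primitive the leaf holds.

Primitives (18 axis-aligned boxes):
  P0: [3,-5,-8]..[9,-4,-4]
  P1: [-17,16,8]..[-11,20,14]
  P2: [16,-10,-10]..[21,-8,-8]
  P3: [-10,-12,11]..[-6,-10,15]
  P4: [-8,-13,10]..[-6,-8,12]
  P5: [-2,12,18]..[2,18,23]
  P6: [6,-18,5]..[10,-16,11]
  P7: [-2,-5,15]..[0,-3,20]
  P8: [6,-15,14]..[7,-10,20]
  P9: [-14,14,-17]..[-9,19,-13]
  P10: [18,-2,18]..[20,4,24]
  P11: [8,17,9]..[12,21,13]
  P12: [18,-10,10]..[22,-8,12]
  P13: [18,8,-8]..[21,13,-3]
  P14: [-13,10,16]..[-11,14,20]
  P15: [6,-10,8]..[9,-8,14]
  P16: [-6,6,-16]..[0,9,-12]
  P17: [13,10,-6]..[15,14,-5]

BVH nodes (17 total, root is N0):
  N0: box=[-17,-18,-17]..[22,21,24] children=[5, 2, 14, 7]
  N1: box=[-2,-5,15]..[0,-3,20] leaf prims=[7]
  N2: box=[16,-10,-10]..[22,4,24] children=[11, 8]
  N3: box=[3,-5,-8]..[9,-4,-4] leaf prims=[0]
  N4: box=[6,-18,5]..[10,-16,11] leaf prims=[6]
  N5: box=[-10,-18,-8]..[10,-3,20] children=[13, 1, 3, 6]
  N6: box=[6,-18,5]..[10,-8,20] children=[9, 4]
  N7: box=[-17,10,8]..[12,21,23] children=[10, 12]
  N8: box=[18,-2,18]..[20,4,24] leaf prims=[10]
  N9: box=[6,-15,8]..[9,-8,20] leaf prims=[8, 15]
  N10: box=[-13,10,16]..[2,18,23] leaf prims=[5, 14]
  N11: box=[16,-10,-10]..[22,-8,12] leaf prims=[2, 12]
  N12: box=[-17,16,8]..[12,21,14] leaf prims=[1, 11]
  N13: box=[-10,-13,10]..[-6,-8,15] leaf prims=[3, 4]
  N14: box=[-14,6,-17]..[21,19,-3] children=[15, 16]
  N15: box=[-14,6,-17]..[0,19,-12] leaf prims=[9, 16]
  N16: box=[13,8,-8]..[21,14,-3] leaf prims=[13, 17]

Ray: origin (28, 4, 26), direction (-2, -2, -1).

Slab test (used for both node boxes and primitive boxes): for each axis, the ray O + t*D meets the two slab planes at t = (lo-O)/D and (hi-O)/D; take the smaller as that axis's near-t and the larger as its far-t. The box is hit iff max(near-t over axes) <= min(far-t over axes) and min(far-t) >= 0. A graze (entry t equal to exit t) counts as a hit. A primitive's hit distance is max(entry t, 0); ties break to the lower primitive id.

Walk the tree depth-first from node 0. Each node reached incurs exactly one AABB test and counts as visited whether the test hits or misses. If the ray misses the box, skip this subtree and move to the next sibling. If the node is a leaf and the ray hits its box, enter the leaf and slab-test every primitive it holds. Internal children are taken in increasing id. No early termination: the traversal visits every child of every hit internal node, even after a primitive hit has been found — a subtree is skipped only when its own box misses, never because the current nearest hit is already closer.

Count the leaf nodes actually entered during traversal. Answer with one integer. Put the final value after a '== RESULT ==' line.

Trace the traversal:
N0 x:[3,45/2] y:[-17/2,11] z:[2,43] -> hit [3,11], descend [2, 5, 7, 14]
  N2 x:[3,6] y:[0,7] z:[2,36] -> hit [3,6], descend [8, 11]
    N8 x:[4,5] y:[0,3] z:[2,8] -> miss, prune
    N11 x:[3,6] y:[6,7] z:[14,36] -> miss, prune
  N5 x:[9,19] y:[7/2,11] z:[6,34] -> hit [9,11], descend [1, 3, 6, 13]
    N1 x:[14,15] y:[7/2,9/2] z:[6,11] -> miss, prune
    N3 x:[19/2,25/2] y:[4,9/2] z:[30,34] -> miss, prune
    N6 x:[9,11] y:[6,11] z:[6,21] -> hit [9,11], descend [4, 9]
      N4 x:[9,11] y:[10,11] z:[15,21] -> miss, prune
      N9 x:[19/2,11] y:[6,19/2] z:[6,18] -> hit [19/2,19/2] leaf, test {P8(miss), P15(miss)}
    N13 x:[17,19] y:[6,17/2] z:[11,16] -> miss, prune
  N7 x:[8,45/2] y:[-17/2,-3] z:[3,18] -> miss, prune
  N14 x:[7/2,21] y:[-15/2,-1] z:[29,43] -> miss, prune

Visited [0, 2, 8, 11, 5, 1, 3, 6, 4, 9, 13, 7, 14]. Tests: 13 box, 1 leaf. Nearest: miss.

== RESULT ==
1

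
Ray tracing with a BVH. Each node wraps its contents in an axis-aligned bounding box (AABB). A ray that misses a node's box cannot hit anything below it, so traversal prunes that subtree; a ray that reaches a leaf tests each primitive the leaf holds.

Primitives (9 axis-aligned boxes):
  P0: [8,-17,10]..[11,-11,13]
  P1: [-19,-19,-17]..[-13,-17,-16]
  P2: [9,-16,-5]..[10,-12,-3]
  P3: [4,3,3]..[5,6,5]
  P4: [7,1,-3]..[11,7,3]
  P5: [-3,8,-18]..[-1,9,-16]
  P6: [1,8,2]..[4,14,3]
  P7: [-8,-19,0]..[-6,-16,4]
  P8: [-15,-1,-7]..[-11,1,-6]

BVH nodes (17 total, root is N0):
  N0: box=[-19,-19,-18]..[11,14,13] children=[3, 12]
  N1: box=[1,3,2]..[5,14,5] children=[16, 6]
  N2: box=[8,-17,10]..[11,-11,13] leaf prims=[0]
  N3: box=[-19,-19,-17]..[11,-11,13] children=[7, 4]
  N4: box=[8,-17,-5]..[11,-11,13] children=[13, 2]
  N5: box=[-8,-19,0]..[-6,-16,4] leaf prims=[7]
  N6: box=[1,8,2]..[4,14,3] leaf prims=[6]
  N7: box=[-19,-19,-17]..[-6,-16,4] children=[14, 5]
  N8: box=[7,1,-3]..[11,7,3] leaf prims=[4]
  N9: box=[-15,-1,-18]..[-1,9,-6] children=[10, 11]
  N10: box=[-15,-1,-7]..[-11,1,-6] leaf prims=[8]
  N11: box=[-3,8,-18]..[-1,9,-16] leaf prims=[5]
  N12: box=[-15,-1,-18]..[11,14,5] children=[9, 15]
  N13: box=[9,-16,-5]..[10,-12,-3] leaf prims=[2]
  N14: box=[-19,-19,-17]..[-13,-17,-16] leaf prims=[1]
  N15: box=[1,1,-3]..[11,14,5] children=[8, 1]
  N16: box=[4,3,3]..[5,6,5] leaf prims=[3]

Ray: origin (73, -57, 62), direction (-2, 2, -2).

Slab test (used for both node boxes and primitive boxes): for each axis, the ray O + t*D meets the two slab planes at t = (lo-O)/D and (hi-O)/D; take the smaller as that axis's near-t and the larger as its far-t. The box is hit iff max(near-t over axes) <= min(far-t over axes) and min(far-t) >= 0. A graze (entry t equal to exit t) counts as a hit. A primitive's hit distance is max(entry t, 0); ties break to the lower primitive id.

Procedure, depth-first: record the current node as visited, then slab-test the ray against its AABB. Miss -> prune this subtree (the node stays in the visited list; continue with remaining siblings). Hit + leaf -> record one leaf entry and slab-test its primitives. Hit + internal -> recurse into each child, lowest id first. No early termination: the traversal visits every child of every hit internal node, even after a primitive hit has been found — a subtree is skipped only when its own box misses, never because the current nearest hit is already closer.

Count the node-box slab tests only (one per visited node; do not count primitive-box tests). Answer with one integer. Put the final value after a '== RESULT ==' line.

Trace the traversal:
N0 x:[31,46] y:[19,71/2] z:[49/2,40] -> hit [31,71/2], descend [3, 12]
  N3 x:[31,46] y:[19,23] z:[49/2,79/2] -> miss, prune
  N12 x:[31,44] y:[28,71/2] z:[57/2,40] -> hit [31,71/2], descend [9, 15]
    N9 x:[37,44] y:[28,33] z:[34,40] -> miss, prune
    N15 x:[31,36] y:[29,71/2] z:[57/2,65/2] -> hit [31,65/2], descend [1, 8]
      N1 x:[34,36] y:[30,71/2] z:[57/2,30] -> miss, prune
      N8 x:[31,33] y:[29,32] z:[59/2,65/2] -> hit [31,32] leaf, test {P4@t=31}

Visited [0, 3, 12, 9, 15, 1, 8]. Tests: 7 box, 1 leaf. Nearest: P4.

== RESULT ==
7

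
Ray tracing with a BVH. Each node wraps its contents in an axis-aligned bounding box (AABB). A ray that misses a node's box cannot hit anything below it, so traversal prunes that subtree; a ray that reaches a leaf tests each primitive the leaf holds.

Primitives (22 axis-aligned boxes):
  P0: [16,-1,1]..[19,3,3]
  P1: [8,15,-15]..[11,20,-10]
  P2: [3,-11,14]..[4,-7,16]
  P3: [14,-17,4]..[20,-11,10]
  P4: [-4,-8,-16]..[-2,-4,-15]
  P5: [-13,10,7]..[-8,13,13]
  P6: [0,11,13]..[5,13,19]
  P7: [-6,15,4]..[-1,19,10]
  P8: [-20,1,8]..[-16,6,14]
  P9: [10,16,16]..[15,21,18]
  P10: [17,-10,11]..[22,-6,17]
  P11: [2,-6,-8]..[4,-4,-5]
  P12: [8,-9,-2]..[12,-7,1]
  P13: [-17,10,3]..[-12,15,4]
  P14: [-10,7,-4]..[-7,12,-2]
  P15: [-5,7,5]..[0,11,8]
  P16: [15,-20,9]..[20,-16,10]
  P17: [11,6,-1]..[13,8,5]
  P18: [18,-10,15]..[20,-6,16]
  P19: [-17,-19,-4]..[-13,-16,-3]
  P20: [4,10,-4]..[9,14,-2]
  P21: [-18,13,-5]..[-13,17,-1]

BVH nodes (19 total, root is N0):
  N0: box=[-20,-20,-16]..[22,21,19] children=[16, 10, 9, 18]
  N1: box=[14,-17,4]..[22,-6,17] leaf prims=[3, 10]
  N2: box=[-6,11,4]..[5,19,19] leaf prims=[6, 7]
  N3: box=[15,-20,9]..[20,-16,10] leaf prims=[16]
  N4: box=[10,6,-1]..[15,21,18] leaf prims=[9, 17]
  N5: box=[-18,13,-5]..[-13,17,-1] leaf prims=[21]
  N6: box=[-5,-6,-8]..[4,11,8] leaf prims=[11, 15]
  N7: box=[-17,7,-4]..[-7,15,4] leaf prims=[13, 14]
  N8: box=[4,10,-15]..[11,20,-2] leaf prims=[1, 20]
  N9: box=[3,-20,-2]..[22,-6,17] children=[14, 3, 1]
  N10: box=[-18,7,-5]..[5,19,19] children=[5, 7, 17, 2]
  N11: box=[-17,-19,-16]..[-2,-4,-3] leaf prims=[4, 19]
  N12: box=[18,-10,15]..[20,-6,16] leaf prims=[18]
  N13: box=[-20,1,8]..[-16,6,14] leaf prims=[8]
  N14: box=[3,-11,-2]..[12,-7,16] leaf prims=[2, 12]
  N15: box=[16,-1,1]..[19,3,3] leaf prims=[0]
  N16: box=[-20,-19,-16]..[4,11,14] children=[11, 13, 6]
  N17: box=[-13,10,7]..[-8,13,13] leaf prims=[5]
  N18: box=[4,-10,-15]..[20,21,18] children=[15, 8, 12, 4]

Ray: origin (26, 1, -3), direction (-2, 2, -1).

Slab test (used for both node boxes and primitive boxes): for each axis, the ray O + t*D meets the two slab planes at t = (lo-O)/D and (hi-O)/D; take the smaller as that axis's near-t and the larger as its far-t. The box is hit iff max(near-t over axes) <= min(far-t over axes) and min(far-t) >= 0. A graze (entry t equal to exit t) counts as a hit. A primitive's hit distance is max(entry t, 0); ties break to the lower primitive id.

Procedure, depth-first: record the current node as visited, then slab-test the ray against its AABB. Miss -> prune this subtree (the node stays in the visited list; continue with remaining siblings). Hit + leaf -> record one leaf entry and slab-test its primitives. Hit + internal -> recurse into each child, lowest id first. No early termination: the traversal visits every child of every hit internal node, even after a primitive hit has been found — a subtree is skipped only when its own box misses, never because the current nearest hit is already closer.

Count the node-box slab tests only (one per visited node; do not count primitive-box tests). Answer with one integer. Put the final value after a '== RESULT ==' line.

Trace the traversal:
N0 x:[2,23] y:[-21/2,10] z:[-22,13] -> hit [2,10], descend [9, 10, 16, 18]
  N9 x:[2,23/2] y:[-21/2,-7/2] z:[-20,-1] -> miss, prune
  N10 x:[21/2,22] y:[3,9] z:[-22,2] -> miss, prune
  N16 x:[11,23] y:[-10,5] z:[-17,13] -> miss, prune
  N18 x:[3,11] y:[-11/2,10] z:[-21,12] -> hit [3,10], descend [4, 8, 12, 15]
    N4 x:[11/2,8] y:[5/2,10] z:[-21,-2] -> miss, prune
    N8 x:[15/2,11] y:[9/2,19/2] z:[-1,12] -> hit [15/2,19/2] leaf, test {P1@t=15/2, P20(miss)}
    N12 x:[3,4] y:[-11/2,-7/2] z:[-19,-18] -> miss, prune
    N15 x:[7/2,5] y:[-1,1] z:[-6,-4] -> miss, prune

Summary -> nodes [0, 9, 10, 16, 18, 4, 8, 12, 15]; box-tests=9; leaf-entries=1; first=P1

== RESULT ==
9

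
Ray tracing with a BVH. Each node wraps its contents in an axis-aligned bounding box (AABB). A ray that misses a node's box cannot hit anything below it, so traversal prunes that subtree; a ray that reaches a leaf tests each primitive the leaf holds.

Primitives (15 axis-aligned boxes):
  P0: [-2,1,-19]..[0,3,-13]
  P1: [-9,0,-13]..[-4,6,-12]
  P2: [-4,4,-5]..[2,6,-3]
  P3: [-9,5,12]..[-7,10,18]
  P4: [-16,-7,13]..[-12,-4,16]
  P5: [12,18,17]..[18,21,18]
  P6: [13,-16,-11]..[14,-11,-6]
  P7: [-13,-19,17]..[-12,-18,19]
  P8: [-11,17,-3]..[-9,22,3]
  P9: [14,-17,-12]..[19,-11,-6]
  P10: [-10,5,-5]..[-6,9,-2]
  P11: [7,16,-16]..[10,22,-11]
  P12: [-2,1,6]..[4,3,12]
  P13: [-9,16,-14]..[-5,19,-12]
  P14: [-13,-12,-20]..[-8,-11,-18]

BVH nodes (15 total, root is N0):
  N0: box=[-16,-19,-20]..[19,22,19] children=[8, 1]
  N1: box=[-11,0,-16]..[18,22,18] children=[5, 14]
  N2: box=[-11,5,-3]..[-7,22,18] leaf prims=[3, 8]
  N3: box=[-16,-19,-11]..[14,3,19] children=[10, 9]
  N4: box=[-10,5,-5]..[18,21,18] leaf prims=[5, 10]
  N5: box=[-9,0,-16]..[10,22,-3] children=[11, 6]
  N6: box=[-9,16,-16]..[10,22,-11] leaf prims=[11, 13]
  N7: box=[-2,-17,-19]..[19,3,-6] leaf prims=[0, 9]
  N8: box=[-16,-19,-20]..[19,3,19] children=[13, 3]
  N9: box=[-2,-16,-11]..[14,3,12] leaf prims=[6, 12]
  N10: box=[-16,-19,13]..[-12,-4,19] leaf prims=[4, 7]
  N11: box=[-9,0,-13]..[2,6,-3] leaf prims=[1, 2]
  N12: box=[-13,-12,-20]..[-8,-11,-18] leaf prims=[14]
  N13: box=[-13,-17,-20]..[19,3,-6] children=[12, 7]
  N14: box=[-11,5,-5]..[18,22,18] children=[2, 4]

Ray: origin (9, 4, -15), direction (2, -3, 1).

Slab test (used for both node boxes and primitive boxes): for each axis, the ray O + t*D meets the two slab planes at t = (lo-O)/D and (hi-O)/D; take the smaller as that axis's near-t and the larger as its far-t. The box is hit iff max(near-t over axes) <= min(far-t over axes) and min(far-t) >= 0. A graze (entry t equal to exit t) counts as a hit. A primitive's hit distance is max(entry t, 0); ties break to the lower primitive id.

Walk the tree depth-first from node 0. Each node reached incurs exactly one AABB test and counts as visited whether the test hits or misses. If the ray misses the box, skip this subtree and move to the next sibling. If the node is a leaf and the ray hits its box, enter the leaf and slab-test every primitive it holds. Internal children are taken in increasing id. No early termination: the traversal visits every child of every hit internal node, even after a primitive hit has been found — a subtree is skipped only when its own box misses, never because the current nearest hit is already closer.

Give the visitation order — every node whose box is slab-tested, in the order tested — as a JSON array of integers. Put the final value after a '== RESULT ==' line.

Walk:
N0 x:[-25/2,5] y:[-6,23/3] z:[-5,34] -> hit [-5,5], descend [1, 8]
  N1 x:[-10,9/2] y:[-6,4/3] z:[-1,33] -> hit [-1,4/3], descend [5, 14]
    N5 x:[-9,1/2] y:[-6,4/3] z:[-1,12] -> hit [-1,1/2], descend [6, 11]
      N6 x:[-9,1/2] y:[-6,-4] z:[-1,4] -> miss, prune
      N11 x:[-9,-7/2] y:[-2/3,4/3] z:[2,12] -> miss, prune
    N14 x:[-10,9/2] y:[-6,-1/3] z:[10,33] -> miss, prune
  N8 x:[-25/2,5] y:[1/3,23/3] z:[-5,34] -> hit [1/3,5], descend [3, 13]
    N3 x:[-25/2,5/2] y:[1/3,23/3] z:[4,34] -> miss, prune
    N13 x:[-11,5] y:[1/3,7] z:[-5,9] -> hit [1/3,5], descend [7, 12]
      N7 x:[-11/2,5] y:[1/3,7] z:[-4,9] -> hit [1/3,5] leaf, test {P0(miss), P9@t=5}
      N12 x:[-11,-17/2] y:[5,16/3] z:[-5,-3] -> miss, prune

Visited [0, 1, 5, 6, 11, 14, 8, 3, 13, 7, 12]. Tests: 11 box, 1 leaf. Nearest: P9.

== RESULT ==
[0, 1, 5, 6, 11, 14, 8, 3, 13, 7, 12]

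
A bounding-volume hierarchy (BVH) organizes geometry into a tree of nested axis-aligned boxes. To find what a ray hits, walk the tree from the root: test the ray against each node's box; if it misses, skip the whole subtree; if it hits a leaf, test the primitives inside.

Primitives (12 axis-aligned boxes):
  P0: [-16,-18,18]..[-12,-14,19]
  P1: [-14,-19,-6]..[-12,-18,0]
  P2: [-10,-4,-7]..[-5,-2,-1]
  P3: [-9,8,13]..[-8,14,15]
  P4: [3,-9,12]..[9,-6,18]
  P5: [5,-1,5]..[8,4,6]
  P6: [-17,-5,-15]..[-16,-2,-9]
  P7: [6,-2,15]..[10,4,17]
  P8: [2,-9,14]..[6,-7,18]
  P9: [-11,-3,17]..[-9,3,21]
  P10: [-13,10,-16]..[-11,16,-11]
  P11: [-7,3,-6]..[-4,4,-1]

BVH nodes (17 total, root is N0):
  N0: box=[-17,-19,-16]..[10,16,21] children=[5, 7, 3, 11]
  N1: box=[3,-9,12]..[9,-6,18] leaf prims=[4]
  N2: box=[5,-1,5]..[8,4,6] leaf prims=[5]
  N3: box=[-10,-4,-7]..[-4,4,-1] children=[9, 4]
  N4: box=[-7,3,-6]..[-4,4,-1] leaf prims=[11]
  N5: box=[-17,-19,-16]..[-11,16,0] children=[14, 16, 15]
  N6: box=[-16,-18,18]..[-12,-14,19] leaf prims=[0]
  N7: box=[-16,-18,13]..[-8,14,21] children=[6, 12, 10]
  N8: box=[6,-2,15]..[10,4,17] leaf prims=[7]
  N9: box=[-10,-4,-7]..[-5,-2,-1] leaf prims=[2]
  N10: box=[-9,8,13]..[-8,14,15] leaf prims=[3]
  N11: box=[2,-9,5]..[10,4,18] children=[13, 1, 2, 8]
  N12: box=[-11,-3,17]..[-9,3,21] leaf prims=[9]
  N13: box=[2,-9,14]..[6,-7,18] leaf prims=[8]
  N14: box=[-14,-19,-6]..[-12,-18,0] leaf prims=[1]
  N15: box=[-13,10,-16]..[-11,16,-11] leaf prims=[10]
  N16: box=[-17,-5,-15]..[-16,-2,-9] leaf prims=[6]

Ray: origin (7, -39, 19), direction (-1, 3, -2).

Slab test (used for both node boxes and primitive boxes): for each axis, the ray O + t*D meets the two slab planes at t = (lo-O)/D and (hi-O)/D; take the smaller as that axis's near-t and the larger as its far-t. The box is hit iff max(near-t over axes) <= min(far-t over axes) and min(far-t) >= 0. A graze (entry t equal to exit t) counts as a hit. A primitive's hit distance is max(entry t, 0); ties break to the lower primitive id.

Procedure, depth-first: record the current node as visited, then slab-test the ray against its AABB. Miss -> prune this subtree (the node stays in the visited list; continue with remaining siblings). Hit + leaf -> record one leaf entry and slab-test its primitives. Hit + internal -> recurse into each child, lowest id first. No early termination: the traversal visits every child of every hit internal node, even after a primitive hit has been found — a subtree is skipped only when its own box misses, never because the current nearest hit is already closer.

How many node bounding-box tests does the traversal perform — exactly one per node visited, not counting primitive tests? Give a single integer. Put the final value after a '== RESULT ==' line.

Walk:
N0 x:[-3,24] y:[20/3,55/3] z:[-1,35/2] -> hit [20/3,35/2], descend [3, 5, 7, 11]
  N3 x:[11,17] y:[35/3,43/3] z:[10,13] -> hit [35/3,13], descend [4, 9]
    N4 x:[11,14] y:[14,43/3] z:[10,25/2] -> miss, prune
    N9 x:[12,17] y:[35/3,37/3] z:[10,13] -> hit [12,37/3] leaf, test {P2@t=12}
  N5 x:[18,24] y:[20/3,55/3] z:[19/2,35/2] -> miss, prune
  N7 x:[15,23] y:[7,53/3] z:[-1,3] -> miss, prune
  N11 x:[-3,5] y:[10,43/3] z:[1/2,7] -> miss, prune

Visited [0, 3, 4, 9, 5, 7, 11]. Tests: 7 box, 1 leaf. Nearest: P2.

== RESULT ==
7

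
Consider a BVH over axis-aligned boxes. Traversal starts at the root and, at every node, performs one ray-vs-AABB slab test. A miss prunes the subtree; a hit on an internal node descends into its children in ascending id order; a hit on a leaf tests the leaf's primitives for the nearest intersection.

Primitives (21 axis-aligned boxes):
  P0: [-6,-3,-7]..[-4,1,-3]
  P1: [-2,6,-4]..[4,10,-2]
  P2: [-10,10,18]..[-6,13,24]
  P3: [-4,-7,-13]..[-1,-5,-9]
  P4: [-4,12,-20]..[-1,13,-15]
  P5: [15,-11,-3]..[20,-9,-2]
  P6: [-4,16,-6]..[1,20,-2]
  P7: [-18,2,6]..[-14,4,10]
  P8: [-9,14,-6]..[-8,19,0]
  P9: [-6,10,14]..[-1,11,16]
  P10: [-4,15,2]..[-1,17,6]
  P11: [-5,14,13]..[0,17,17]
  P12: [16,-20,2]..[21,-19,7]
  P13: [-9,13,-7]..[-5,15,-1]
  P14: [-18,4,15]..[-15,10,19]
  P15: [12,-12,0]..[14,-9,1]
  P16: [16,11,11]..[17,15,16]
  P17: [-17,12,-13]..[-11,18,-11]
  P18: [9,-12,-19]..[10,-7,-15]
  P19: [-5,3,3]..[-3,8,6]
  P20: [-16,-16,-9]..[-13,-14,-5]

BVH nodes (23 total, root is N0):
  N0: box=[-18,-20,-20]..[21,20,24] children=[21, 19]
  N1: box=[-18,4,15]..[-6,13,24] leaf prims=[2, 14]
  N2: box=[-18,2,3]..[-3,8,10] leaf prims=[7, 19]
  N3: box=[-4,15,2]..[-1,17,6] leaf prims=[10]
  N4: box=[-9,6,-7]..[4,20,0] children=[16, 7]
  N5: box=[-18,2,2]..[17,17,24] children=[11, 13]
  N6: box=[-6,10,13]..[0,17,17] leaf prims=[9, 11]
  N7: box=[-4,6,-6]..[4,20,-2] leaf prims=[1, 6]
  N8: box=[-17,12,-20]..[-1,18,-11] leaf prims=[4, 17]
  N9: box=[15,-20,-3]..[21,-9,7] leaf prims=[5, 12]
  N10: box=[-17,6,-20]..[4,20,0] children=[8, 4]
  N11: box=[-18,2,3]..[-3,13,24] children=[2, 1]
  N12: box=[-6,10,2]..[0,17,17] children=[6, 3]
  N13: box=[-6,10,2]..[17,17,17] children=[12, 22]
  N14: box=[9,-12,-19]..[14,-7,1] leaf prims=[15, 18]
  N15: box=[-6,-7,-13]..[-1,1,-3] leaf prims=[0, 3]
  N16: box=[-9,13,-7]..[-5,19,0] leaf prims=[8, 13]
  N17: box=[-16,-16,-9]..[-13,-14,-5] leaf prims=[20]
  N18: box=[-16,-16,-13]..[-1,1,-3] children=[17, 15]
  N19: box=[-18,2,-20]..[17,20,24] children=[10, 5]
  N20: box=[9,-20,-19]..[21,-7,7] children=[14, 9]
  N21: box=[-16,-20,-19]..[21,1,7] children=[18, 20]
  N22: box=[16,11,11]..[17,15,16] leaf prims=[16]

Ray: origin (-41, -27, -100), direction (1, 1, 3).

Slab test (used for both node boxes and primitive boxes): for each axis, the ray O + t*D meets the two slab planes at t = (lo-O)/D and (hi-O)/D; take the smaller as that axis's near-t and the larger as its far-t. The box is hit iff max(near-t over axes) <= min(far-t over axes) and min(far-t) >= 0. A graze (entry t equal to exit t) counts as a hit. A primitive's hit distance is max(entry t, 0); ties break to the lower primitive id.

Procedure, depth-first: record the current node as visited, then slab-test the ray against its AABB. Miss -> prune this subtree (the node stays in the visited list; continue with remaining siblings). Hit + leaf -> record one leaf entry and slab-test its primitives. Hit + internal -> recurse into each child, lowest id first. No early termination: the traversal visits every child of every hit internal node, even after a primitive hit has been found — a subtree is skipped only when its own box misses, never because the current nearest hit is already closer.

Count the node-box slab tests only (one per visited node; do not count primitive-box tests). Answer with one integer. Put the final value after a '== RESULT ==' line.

Walk:
N0 x:[23,62] y:[7,47] z:[80/3,124/3] -> hit [80/3,124/3], descend [19, 21]
  N19 x:[23,58] y:[29,47] z:[80/3,124/3] -> hit [29,124/3], descend [5, 10]
    N5 x:[23,58] y:[29,44] z:[34,124/3] -> hit [34,124/3], descend [11, 13]
      N11 x:[23,38] y:[29,40] z:[103/3,124/3] -> hit [103/3,38], descend [1, 2]
        N1 x:[23,35] y:[31,40] z:[115/3,124/3] -> miss, prune
        N2 x:[23,38] y:[29,35] z:[103/3,110/3] -> hit [103/3,35] leaf, test {P7(miss), P19(miss)}
      N13 x:[35,58] y:[37,44] z:[34,39] -> hit [37,39], descend [12, 22]
        N12 x:[35,41] y:[37,44] z:[34,39] -> hit [37,39], descend [3, 6]
          N3 x:[37,40] y:[42,44] z:[34,106/3] -> miss, prune
          N6 x:[35,41] y:[37,44] z:[113/3,39] -> hit [113/3,39] leaf, test {P9@t=38, P11(miss)}
        N22 x:[57,58] y:[38,42] z:[37,116/3] -> miss, prune
    N10 x:[24,45] y:[33,47] z:[80/3,100/3] -> hit [33,100/3], descend [4, 8]
      N4 x:[32,45] y:[33,47] z:[31,100/3] -> hit [33,100/3], descend [7, 16]
        N7 x:[37,45] y:[33,47] z:[94/3,98/3] -> miss, prune
        N16 x:[32,36] y:[40,46] z:[31,100/3] -> miss, prune
      N8 x:[24,40] y:[39,45] z:[80/3,89/3] -> miss, prune
  N21 x:[25,62] y:[7,28] z:[27,107/3] -> hit [27,28], descend [18, 20]
    N18 x:[25,40] y:[11,28] z:[29,97/3] -> miss, prune
    N20 x:[50,62] y:[7,20] z:[27,107/3] -> miss, prune

order=[0, 19, 5, 11, 1, 2, 13, 12, 3, 6, 22, 10, 4, 7, 16, 8, 21, 18, 20]  |boxes|=19  |leaves|=2  hit=P9

== RESULT ==
19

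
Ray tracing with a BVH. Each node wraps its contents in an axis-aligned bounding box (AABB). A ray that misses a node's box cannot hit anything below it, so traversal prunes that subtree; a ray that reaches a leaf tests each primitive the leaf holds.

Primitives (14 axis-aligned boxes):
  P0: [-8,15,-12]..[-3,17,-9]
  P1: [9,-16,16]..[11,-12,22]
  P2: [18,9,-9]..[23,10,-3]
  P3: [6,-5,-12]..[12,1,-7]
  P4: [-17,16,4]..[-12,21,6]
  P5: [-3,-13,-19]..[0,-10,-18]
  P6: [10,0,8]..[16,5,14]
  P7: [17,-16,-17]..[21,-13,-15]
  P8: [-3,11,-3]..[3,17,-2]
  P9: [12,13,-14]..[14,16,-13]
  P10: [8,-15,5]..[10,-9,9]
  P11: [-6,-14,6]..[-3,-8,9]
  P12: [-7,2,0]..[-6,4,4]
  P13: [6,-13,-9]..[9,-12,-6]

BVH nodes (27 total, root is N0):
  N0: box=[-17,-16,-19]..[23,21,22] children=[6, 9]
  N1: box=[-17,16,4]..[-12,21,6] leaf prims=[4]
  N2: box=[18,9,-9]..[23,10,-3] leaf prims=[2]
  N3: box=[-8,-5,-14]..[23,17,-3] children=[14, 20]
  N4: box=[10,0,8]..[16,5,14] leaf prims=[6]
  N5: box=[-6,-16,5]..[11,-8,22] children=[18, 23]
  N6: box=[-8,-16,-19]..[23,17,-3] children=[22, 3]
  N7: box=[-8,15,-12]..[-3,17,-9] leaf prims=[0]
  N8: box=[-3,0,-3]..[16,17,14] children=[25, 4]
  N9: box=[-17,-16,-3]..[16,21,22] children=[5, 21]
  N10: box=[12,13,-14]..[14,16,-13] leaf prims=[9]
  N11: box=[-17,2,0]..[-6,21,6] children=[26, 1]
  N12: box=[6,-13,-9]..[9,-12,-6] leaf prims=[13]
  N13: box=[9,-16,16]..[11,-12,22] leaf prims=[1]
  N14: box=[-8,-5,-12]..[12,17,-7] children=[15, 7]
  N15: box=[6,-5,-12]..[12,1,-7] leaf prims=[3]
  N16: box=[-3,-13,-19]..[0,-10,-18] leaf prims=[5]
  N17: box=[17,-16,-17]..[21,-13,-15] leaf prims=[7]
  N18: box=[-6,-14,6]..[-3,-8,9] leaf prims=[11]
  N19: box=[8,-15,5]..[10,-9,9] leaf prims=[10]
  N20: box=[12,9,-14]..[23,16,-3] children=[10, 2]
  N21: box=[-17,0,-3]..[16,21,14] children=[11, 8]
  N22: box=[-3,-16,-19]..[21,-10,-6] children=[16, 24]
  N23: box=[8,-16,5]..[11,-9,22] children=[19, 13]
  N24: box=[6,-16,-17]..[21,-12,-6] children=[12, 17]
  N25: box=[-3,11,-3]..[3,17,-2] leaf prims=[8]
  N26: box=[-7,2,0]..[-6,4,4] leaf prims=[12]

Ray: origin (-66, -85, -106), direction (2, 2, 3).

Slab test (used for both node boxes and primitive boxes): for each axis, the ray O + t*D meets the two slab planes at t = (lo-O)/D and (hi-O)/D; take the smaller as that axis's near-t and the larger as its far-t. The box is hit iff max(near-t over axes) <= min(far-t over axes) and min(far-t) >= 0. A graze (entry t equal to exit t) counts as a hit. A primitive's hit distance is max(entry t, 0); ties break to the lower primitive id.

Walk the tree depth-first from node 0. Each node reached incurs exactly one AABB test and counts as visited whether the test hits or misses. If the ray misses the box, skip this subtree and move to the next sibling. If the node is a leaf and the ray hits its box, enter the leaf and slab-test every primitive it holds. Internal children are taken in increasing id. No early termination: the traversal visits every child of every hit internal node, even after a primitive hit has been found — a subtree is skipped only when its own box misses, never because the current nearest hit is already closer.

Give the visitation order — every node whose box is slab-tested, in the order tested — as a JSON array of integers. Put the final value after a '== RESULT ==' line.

Walk:
N0 x:[49/2,89/2] y:[69/2,53] z:[29,128/3] -> hit [69/2,128/3], descend [6, 9]
  N6 x:[29,89/2] y:[69/2,51] z:[29,103/3] -> miss, prune
  N9 x:[49/2,41] y:[69/2,53] z:[103/3,128/3] -> hit [69/2,41], descend [5, 21]
    N5 x:[30,77/2] y:[69/2,77/2] z:[37,128/3] -> hit [37,77/2], descend [18, 23]
      N18 x:[30,63/2] y:[71/2,77/2] z:[112/3,115/3] -> miss, prune
      N23 x:[37,77/2] y:[69/2,38] z:[37,128/3] -> hit [37,38], descend [13, 19]
        N13 x:[75/2,77/2] y:[69/2,73/2] z:[122/3,128/3] -> miss, prune
        N19 x:[37,38] y:[35,38] z:[37,115/3] -> hit [37,38] leaf, test {P10@t=37}
    N21 x:[49/2,41] y:[85/2,53] z:[103/3,40] -> miss, prune

Visited [0, 6, 9, 5, 18, 23, 13, 19, 21]. Tests: 9 box, 1 leaf. Nearest: P10.

== RESULT ==
[0, 6, 9, 5, 18, 23, 13, 19, 21]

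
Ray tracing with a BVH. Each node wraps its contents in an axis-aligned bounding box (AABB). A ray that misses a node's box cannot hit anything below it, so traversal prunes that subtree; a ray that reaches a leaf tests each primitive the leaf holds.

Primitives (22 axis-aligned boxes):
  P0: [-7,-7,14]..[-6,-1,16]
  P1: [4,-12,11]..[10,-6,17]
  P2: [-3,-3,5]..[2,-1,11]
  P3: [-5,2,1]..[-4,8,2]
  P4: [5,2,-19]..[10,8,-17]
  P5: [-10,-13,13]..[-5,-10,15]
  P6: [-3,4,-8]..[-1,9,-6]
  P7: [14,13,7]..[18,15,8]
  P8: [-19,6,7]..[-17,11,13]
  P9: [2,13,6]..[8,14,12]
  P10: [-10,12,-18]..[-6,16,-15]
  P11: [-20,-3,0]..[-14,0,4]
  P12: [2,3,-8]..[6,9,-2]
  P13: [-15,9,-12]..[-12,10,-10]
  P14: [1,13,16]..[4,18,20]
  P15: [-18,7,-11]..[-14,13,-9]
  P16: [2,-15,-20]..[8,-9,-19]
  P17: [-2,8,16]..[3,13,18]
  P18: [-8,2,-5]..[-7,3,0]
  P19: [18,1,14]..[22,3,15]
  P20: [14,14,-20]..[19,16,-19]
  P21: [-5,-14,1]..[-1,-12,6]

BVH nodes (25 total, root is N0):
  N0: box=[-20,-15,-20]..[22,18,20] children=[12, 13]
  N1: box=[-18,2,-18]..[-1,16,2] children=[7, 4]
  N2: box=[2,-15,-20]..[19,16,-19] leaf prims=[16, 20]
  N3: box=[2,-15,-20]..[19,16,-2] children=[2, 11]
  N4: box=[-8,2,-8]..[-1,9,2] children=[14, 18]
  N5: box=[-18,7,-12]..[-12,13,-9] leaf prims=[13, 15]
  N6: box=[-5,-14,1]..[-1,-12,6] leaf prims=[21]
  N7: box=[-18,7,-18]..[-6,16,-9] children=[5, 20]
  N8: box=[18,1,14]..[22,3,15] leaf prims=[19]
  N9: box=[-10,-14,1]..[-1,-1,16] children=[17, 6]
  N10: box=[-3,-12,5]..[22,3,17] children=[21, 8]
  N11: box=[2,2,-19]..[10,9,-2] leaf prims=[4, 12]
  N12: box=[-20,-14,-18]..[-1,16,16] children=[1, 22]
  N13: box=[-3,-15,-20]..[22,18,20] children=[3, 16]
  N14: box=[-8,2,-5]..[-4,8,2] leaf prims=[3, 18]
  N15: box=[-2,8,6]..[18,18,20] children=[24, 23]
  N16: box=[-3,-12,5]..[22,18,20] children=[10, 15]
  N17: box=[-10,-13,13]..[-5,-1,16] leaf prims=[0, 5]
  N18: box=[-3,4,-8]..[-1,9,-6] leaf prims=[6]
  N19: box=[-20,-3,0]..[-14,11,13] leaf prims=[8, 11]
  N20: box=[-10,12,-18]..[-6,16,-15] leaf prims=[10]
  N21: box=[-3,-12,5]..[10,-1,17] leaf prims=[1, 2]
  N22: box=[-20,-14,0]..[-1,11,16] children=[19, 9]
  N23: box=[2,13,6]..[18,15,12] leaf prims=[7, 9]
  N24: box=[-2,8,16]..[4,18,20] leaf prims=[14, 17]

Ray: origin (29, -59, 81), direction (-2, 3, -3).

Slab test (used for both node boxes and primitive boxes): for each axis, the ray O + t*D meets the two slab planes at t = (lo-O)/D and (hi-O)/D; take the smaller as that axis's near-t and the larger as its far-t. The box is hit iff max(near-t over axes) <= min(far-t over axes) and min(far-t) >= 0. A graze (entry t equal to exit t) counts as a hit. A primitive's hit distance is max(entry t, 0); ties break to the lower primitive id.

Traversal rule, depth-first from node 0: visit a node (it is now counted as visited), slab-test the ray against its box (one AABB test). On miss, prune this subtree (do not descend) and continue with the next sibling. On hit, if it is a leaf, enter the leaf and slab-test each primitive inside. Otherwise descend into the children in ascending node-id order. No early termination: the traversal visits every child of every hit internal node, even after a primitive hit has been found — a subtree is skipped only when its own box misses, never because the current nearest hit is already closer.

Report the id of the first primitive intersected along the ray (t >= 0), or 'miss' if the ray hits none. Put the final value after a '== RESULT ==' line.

Walk:
N0 x:[7/2,49/2] y:[44/3,77/3] z:[61/3,101/3] -> hit [61/3,49/2], descend [12, 13]
  N12 x:[15,49/2] y:[15,25] z:[65/3,33] -> hit [65/3,49/2], descend [1, 22]
    N1 x:[15,47/2] y:[61/3,25] z:[79/3,33] -> miss, prune
    N22 x:[15,49/2] y:[15,70/3] z:[65/3,27] -> hit [65/3,70/3], descend [9, 19]
      N9 x:[15,39/2] y:[15,58/3] z:[65/3,80/3] -> miss, prune
      N19 x:[43/2,49/2] y:[56/3,70/3] z:[68/3,27] -> hit [68/3,70/3] leaf, test {P8@t=23, P11(miss)}
  N13 x:[7/2,16] y:[44/3,77/3] z:[61/3,101/3] -> miss, prune

Visited [0, 12, 1, 22, 9, 19, 13]. Tests: 7 box, 1 leaf. Nearest: P8.

== RESULT ==
8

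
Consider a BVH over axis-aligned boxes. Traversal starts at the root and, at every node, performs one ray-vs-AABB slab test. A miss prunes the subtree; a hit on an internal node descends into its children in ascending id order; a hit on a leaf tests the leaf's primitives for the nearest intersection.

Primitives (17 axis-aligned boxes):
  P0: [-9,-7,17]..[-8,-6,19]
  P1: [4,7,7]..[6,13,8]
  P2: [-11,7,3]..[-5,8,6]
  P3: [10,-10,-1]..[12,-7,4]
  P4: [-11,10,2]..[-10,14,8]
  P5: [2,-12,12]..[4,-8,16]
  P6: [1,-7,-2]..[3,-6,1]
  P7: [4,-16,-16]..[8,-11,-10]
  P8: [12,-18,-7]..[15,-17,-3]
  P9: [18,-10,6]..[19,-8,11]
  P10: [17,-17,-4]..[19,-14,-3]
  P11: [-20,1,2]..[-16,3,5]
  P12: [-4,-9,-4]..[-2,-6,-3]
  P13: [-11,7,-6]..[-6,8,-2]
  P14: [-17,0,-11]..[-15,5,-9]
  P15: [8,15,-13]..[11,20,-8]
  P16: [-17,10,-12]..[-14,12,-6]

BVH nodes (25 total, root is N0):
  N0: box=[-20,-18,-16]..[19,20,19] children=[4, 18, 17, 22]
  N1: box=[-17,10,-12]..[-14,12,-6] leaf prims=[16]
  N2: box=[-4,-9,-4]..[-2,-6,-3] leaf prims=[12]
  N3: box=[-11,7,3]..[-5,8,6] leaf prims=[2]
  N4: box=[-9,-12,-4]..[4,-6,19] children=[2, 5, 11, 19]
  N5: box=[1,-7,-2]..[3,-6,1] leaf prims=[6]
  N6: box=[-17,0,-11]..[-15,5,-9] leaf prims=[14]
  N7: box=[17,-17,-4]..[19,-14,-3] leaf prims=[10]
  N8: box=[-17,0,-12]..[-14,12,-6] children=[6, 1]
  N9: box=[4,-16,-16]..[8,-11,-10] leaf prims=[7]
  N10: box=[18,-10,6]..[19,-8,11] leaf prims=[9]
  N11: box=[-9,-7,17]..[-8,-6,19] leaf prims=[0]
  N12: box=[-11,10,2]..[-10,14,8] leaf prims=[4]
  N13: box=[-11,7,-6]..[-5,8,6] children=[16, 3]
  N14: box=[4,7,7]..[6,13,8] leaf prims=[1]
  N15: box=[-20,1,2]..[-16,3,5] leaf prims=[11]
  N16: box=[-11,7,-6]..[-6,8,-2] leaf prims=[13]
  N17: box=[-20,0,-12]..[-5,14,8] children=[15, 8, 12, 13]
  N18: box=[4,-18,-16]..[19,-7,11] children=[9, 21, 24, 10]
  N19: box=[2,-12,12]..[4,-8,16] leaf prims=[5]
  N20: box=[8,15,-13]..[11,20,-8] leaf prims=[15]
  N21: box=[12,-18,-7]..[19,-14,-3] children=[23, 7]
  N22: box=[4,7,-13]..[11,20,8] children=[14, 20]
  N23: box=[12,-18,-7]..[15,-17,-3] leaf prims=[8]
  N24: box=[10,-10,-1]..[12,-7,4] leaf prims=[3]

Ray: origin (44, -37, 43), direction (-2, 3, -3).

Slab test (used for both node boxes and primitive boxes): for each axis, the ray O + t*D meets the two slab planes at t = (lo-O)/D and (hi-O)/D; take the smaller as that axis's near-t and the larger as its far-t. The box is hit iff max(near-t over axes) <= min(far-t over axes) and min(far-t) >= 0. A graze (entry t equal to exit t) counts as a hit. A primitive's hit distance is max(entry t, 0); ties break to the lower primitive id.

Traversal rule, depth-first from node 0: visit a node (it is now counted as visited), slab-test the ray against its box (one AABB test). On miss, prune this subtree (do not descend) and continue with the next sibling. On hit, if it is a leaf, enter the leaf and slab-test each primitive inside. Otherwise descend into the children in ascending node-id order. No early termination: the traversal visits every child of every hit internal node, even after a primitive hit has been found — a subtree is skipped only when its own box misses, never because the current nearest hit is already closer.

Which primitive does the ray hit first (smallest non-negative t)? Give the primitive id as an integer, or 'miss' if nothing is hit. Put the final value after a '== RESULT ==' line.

Traverse from the root:
N0 x:[25/2,32] y:[19/3,19] z:[8,59/3] -> hit [25/2,19], descend [4, 17, 18, 22]
  N4 x:[20,53/2] y:[25/3,31/3] z:[8,47/3] -> miss, prune
  N17 x:[49/2,32] y:[37/3,17] z:[35/3,55/3] -> miss, prune
  N18 x:[25/2,20] y:[19/3,10] z:[32/3,59/3] -> miss, prune
  N22 x:[33/2,20] y:[44/3,19] z:[35/3,56/3] -> hit [33/2,56/3], descend [14, 20]
    N14 x:[19,20] y:[44/3,50/3] z:[35/3,12] -> miss, prune
    N20 x:[33/2,18] y:[52/3,19] z:[17,56/3] -> hit [52/3,18] leaf, test {P15@t=52/3}

Summary -> nodes [0, 4, 17, 18, 22, 14, 20]; box-tests=7; leaf-entries=1; first=P15

== RESULT ==
15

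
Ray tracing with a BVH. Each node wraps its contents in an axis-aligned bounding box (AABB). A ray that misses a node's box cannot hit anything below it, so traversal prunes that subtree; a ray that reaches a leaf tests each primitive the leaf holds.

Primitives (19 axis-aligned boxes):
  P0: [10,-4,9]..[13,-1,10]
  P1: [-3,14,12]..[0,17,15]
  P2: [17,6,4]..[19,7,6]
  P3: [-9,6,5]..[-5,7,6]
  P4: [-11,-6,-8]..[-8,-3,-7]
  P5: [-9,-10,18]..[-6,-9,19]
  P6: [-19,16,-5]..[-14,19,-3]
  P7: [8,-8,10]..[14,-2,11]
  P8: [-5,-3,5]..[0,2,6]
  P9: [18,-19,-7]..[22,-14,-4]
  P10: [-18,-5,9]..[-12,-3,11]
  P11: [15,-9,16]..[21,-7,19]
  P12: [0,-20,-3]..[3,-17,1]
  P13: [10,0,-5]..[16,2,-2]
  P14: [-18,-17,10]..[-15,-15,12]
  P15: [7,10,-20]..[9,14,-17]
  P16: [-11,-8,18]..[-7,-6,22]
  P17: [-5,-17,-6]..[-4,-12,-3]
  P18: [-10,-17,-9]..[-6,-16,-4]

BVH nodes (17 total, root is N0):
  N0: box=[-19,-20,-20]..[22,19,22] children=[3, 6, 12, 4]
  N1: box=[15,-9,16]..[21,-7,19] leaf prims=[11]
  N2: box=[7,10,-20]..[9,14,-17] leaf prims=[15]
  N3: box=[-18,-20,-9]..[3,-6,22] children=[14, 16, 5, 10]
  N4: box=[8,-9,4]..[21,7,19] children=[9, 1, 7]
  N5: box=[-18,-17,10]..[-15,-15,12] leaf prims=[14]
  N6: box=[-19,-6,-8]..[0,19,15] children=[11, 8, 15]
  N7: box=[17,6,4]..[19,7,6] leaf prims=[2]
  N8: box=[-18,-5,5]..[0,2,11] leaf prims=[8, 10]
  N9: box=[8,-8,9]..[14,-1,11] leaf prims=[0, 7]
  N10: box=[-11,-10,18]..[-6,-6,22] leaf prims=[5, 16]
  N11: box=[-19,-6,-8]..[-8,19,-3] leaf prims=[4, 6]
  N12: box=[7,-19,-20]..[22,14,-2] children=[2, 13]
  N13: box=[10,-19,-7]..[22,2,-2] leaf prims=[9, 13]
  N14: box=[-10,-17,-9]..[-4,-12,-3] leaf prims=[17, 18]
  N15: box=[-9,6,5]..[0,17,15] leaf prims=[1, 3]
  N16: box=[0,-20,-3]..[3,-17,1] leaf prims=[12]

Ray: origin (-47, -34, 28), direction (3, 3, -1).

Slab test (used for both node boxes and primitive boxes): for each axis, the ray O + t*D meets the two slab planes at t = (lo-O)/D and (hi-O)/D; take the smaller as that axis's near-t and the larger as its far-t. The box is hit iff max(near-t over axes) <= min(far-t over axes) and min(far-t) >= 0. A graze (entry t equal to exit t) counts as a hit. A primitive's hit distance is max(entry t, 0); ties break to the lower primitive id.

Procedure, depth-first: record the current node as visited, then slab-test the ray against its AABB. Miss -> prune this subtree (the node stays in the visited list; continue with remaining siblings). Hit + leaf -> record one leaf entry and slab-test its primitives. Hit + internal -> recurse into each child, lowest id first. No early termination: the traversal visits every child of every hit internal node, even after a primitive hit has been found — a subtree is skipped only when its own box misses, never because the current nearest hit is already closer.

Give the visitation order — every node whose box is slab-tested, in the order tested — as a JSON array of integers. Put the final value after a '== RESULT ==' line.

Trace the traversal:
N0 x:[28/3,23] y:[14/3,53/3] z:[6,48] -> hit [28/3,53/3], descend [3, 4, 6, 12]
  N3 x:[29/3,50/3] y:[14/3,28/3] z:[6,37] -> miss, prune
  N4 x:[55/3,68/3] y:[25/3,41/3] z:[9,24] -> miss, prune
  N6 x:[28/3,47/3] y:[28/3,53/3] z:[13,36] -> hit [13,47/3], descend [8, 11, 15]
    N8 x:[29/3,47/3] y:[29/3,12] z:[17,23] -> miss, prune
    N11 x:[28/3,13] y:[28/3,53/3] z:[31,36] -> miss, prune
    N15 x:[38/3,47/3] y:[40/3,17] z:[13,23] -> hit [40/3,47/3] leaf, test {P1(miss), P3(miss)}
  N12 x:[18,23] y:[5,16] z:[30,48] -> miss, prune

Visited [0, 3, 4, 6, 8, 11, 15, 12]. Tests: 8 box, 1 leaf. Nearest: miss.

== RESULT ==
[0, 3, 4, 6, 8, 11, 15, 12]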